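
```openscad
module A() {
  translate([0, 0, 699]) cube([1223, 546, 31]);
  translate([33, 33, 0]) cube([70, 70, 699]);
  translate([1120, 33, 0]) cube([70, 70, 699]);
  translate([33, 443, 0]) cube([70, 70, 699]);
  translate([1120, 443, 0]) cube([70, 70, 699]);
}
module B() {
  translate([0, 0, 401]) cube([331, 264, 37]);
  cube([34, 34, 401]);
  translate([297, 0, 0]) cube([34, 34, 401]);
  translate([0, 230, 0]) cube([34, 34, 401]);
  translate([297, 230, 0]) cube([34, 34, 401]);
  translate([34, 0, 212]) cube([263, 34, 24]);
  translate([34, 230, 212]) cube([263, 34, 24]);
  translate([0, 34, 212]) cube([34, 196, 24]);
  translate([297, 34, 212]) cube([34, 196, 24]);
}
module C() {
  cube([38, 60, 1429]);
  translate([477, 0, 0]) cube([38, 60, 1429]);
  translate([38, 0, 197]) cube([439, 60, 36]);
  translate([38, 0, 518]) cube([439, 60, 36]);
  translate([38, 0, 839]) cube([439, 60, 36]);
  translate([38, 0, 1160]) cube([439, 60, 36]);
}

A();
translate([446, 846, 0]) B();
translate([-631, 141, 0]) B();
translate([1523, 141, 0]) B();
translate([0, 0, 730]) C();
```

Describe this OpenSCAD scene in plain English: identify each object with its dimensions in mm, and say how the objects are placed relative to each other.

A is a rectangular dining table. The top is 1223×546×31 mm with its upper surface at z = 730 mm. It stands on four 70×70 mm square legs, each inset 33 mm from the nearest pair of top edges, running from the floor to the underside of the top.

B is a four-legged stool. The seat is 331×264 mm, 37 mm thick, top at z = 438 mm. It stands on four square legs, each 34×34 mm in cross-section, from z = 0 to the seat underside, each flush with a corner of the seat. Four stretchers, 34 mm wide and 24 mm tall, connect adjacent legs with their undersides at z = 212 mm, each running between the inner faces of the legs it joins and aligned with the legs' outer faces on the other axis.

C is a wooden ladder with two side rails of 38×60 mm section and 1429 mm height, set 515 mm apart overall. Between them run 4 rectangular rungs (60 mm deep, 36 mm thick), front faces flush with the rails' −y face. The bottom of the first rung is 197 mm above the floor and each subsequent rung is 321 mm higher than the one below.

Three stools sit around the table at the +y, −x, +x sides. The ladder is on top of the table.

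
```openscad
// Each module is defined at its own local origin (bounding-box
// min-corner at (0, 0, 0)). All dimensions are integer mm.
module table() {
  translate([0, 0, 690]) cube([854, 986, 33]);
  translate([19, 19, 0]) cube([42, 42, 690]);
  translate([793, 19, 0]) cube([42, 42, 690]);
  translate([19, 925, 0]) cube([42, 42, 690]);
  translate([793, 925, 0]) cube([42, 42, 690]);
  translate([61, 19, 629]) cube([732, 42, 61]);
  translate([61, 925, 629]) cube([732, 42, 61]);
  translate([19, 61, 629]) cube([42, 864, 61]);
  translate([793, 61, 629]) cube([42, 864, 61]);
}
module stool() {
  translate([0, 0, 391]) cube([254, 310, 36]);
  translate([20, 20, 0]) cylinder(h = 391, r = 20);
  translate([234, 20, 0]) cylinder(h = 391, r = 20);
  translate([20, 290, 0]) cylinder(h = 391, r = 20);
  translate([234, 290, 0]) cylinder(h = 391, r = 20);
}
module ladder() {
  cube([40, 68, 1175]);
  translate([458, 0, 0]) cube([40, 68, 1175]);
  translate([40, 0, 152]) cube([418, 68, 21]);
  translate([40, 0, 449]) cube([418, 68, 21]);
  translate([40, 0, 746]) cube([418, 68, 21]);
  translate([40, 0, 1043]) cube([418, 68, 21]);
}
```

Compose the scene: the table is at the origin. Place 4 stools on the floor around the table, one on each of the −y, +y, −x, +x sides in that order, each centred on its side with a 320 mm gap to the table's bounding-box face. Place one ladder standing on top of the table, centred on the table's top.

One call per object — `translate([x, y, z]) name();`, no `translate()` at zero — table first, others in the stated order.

table();
translate([300, -630, 0]) stool();
translate([300, 1306, 0]) stool();
translate([-574, 338, 0]) stool();
translate([1174, 338, 0]) stool();
translate([178, 459, 723]) ladder();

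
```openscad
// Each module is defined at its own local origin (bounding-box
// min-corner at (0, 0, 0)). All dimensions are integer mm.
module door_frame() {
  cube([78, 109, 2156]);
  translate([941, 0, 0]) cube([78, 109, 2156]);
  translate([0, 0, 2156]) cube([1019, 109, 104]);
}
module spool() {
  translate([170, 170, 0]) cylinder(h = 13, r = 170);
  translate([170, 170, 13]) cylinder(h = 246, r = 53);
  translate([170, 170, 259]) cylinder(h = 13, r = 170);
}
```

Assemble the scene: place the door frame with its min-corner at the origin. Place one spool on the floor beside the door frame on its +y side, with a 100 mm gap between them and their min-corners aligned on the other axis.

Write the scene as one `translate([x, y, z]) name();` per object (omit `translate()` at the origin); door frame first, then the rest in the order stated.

door_frame();
translate([0, 209, 0]) spool();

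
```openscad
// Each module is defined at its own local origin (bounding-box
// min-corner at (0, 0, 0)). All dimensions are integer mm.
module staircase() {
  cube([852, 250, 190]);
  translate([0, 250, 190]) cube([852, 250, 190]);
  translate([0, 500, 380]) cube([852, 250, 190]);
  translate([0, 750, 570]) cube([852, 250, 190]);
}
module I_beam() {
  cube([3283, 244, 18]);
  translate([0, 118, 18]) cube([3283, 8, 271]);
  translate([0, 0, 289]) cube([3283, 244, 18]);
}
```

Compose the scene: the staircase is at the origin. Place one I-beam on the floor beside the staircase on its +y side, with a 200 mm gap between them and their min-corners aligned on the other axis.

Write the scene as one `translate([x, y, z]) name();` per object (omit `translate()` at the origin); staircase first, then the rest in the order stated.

staircase();
translate([0, 1200, 0]) I_beam();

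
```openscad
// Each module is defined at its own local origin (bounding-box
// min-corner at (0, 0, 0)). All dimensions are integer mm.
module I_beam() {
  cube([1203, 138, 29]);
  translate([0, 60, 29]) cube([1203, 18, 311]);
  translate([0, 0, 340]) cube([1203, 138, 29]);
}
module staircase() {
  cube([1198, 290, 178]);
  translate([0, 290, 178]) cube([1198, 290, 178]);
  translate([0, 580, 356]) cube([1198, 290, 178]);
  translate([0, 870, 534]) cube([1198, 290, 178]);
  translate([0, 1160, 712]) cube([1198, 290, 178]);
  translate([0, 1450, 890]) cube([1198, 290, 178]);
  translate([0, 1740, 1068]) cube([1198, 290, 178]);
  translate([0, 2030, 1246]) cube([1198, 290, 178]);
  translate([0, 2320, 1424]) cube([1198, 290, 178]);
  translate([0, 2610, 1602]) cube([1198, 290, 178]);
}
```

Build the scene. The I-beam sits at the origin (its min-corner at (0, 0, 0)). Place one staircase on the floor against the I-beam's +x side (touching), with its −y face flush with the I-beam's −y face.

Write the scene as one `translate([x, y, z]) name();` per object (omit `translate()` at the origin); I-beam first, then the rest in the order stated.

I_beam();
translate([1203, 0, 0]) staircase();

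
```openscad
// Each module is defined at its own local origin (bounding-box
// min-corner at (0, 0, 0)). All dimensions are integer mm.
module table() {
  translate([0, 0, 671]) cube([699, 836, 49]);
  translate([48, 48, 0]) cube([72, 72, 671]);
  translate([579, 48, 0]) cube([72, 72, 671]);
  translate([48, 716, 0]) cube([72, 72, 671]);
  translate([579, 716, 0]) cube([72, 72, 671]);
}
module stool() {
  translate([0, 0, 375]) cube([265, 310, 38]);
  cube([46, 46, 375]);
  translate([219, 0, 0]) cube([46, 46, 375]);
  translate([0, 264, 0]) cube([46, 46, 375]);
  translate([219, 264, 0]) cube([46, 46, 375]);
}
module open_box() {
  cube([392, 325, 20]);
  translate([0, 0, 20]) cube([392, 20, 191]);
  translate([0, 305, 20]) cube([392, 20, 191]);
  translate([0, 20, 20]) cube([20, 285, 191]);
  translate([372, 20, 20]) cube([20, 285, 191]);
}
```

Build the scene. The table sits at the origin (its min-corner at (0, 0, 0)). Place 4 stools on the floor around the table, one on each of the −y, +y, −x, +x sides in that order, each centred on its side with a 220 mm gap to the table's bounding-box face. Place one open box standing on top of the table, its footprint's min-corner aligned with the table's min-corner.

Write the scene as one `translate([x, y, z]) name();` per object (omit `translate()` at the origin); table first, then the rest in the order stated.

table();
translate([217, -530, 0]) stool();
translate([217, 1056, 0]) stool();
translate([-485, 263, 0]) stool();
translate([919, 263, 0]) stool();
translate([0, 0, 720]) open_box();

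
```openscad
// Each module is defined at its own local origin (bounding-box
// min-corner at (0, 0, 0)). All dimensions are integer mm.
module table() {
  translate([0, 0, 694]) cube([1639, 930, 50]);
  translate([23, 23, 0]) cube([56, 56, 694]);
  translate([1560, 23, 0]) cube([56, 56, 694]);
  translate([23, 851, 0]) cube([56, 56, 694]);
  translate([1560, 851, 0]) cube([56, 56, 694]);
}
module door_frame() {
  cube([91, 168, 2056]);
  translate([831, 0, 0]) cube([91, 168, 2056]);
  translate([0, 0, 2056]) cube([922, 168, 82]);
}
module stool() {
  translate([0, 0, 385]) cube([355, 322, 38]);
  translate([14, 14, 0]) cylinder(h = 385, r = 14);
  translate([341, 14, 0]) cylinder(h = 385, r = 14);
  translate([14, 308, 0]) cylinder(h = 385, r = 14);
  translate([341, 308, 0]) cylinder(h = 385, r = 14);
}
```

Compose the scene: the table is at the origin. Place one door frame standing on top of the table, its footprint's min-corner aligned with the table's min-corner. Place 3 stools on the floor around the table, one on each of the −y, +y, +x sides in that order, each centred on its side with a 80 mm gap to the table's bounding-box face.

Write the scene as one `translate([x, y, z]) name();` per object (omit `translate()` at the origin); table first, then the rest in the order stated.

table();
translate([0, 0, 744]) door_frame();
translate([642, -402, 0]) stool();
translate([642, 1010, 0]) stool();
translate([1719, 304, 0]) stool();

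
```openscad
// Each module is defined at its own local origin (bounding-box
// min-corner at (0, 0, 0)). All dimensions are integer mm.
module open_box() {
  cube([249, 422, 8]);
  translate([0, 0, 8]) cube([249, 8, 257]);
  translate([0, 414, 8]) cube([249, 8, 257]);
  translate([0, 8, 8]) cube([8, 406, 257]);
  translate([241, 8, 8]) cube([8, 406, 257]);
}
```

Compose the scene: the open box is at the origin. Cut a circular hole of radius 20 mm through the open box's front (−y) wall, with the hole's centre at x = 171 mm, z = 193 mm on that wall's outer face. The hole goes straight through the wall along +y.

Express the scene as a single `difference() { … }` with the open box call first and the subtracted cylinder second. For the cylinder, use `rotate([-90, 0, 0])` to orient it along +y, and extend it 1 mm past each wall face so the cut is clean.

difference() {
  open_box();
  translate([171, -1, 193]) rotate([-90, 0, 0]) cylinder(h = 10, r = 20);
}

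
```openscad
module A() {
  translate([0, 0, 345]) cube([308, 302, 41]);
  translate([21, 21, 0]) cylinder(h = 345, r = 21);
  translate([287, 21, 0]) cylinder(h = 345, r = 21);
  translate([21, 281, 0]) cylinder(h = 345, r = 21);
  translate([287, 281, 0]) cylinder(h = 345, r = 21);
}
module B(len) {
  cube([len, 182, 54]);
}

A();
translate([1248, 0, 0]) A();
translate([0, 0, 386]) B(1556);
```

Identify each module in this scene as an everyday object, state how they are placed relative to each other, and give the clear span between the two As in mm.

A is a stool. B is a beam. A beam spans the tops of two stools. The clear span between the two stools is 940 mm.

Second stool starts at x = 1248; first ends at x = 308; clear span = 1248 − 308 = 940 mm.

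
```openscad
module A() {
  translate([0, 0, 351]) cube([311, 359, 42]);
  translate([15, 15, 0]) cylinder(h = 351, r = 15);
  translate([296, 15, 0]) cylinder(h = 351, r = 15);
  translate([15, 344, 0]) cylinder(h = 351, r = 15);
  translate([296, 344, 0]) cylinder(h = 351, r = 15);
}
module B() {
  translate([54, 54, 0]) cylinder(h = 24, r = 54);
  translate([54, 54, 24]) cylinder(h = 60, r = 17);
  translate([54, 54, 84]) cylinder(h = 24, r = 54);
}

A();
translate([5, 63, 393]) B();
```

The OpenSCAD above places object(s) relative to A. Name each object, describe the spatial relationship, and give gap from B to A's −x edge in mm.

A is a stool. B is a spool. The spool is on top of the stool. The gap from the spool to the stool's −x edge is 5 mm.

The spool's min-x is at 5; the stool's min-x is 0; gap = 5 mm.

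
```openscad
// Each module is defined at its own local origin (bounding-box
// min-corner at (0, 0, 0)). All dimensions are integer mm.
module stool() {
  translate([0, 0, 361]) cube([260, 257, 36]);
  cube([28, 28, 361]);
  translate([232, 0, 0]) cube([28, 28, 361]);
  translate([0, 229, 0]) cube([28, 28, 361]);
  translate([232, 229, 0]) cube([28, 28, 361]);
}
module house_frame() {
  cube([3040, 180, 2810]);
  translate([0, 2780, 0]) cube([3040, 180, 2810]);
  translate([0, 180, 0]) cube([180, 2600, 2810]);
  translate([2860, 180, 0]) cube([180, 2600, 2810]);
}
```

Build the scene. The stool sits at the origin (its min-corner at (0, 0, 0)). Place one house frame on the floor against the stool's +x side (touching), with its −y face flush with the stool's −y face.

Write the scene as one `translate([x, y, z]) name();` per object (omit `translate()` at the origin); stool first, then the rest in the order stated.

stool();
translate([260, 0, 0]) house_frame();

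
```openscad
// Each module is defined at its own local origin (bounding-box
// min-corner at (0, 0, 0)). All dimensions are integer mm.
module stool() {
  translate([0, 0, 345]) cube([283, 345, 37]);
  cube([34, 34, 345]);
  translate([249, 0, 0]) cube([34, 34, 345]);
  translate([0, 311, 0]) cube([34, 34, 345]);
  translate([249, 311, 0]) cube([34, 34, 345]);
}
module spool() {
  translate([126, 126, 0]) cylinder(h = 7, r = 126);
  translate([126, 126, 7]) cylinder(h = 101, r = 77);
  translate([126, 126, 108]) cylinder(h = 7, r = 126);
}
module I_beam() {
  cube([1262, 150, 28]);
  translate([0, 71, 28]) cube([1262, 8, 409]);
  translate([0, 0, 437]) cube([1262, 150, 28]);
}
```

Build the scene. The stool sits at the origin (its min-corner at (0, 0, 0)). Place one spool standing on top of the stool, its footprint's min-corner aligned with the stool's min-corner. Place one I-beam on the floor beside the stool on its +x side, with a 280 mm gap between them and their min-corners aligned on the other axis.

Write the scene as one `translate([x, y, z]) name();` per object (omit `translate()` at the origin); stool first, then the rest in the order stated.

stool();
translate([0, 0, 382]) spool();
translate([563, 0, 0]) I_beam();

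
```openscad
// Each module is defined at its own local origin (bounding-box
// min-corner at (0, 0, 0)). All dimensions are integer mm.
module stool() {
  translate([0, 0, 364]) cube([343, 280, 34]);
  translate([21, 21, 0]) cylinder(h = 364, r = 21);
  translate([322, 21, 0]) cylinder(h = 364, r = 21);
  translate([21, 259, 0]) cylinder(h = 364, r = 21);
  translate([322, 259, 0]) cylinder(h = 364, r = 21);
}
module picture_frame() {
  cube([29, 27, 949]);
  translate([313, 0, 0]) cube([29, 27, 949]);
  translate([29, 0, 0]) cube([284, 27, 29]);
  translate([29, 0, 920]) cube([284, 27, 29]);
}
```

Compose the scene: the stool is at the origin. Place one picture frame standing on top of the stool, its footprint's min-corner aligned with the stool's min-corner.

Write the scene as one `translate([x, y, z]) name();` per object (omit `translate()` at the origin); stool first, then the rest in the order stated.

stool();
translate([0, 0, 398]) picture_frame();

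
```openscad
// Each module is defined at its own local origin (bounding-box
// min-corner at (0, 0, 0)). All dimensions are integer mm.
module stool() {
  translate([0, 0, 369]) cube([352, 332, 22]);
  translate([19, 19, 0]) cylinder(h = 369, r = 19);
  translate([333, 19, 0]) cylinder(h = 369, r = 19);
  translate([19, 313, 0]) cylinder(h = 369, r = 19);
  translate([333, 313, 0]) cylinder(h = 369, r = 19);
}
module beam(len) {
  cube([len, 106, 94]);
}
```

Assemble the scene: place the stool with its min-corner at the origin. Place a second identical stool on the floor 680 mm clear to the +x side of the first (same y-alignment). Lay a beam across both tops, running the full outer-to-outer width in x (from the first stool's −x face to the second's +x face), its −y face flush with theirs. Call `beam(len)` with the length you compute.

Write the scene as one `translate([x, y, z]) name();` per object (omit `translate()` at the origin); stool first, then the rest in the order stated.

stool();
translate([1032, 0, 0]) stool();
translate([0, 0, 391]) beam(1384);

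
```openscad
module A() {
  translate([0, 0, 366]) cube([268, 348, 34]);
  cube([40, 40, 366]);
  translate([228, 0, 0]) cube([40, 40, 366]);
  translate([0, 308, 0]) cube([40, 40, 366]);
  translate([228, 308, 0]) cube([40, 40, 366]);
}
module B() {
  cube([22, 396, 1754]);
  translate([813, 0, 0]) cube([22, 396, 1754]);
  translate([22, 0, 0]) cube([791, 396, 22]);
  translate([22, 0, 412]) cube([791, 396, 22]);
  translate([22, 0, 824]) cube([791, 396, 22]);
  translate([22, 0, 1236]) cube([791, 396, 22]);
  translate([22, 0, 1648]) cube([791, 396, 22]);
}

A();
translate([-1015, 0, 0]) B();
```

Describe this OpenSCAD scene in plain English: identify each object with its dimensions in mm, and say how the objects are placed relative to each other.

A is a four-legged stool. The seat is a 268×348×34 mm slab whose top surface is at z = 400 mm; four square legs, each 40×40 mm in cross-section, run from the floor (z = 0) to the underside of the seat, each flush with a corner of the seat.

B is a bookshelf 835 mm wide overall, 396 mm deep and 1754 mm tall. The two sides are 22 mm thick vertical panels. 5 horizontal shelves of 22 mm thickness span between the inner faces of the sides; the lowest shelf sits on the floor and shelves are stacked with a clear vertical gap of 390 mm between each pair.

The bookshelf is on the floor beside the stool on its −x side.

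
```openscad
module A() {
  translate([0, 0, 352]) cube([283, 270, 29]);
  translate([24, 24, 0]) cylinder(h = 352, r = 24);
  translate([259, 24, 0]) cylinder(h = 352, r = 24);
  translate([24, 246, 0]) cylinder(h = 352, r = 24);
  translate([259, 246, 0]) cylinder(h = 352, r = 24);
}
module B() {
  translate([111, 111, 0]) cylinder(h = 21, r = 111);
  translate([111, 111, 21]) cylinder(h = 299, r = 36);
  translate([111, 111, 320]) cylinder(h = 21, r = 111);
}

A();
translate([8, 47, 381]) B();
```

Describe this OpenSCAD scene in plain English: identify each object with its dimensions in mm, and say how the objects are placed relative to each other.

A is a simple wooden stool: a rectangular seat 283 mm (x) by 270 mm (y), 29 mm thick, top face at z = 381 mm, on four round legs, each 48 mm in diameter. The legs rest on z = 0, each leg's axis is inset half a diameter from the nearest pair of seat edges (so the leg's bounding box is flush with the corner).

B is a spool: two coaxial disc flanges of radius 111 mm and thickness 21 mm, joined by a core cylinder of radius 36 mm and height 299 mm. The lower flange rests on z = 0 and the three cylinders share a vertical axis.

The spool is on top of the stool.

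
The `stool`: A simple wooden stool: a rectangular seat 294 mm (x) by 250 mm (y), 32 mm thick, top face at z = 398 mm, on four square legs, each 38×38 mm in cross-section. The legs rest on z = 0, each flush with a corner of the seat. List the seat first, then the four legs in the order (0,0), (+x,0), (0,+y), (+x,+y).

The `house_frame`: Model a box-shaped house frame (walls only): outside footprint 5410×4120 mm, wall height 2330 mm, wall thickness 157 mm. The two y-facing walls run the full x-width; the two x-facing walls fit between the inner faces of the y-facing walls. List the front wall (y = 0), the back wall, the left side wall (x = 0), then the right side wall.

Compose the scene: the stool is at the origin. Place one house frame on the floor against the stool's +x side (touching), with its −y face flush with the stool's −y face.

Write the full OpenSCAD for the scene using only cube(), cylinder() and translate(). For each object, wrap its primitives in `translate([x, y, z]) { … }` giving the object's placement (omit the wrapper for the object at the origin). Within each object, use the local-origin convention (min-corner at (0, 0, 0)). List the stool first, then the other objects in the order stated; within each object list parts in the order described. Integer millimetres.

translate([0, 0, 366]) cube([294, 250, 32]);
cube([38, 38, 366]);
translate([256, 0, 0]) cube([38, 38, 366]);
translate([0, 212, 0]) cube([38, 38, 366]);
translate([256, 212, 0]) cube([38, 38, 366]);
translate([294, 0, 0]) {
  cube([5410, 157, 2330]);
  translate([0, 3963, 0]) cube([5410, 157, 2330]);
  translate([0, 157, 0]) cube([157, 3806, 2330]);
  translate([5253, 157, 0]) cube([157, 3806, 2330]);
}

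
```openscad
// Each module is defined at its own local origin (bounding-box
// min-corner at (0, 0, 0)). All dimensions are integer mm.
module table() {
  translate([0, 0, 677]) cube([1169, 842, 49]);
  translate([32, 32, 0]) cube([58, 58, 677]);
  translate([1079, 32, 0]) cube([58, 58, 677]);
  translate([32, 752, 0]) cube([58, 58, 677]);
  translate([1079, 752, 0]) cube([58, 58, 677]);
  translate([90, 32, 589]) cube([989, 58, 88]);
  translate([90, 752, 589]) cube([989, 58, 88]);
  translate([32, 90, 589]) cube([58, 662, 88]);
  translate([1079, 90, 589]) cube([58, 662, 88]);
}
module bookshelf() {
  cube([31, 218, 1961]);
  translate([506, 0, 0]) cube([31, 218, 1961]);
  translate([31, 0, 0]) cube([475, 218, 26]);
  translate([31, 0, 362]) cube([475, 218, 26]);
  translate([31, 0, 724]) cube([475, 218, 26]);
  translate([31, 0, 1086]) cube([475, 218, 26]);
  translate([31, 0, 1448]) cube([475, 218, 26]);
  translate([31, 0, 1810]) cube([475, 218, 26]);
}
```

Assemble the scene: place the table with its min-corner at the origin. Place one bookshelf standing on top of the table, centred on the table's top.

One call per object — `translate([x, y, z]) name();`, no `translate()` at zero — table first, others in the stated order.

table();
translate([316, 312, 726]) bookshelf();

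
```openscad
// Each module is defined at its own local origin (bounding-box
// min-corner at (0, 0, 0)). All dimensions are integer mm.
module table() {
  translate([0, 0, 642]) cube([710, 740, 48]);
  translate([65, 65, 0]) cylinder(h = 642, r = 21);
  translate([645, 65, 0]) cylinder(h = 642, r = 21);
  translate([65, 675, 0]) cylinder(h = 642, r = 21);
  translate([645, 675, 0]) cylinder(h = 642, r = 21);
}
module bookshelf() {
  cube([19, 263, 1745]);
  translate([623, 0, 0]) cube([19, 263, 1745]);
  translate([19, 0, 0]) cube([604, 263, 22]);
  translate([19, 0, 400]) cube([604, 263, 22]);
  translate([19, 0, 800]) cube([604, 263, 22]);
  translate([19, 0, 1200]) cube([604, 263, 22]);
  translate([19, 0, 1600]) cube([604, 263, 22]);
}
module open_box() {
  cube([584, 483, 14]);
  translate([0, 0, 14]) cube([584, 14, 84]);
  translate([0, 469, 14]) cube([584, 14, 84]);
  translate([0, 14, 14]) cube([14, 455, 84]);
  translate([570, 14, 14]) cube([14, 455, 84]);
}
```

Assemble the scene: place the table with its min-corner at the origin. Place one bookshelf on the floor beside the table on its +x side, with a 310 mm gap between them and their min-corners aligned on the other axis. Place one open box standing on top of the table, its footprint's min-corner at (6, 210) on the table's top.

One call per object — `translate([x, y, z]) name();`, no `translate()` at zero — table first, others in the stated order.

table();
translate([1020, 0, 0]) bookshelf();
translate([6, 210, 690]) open_box();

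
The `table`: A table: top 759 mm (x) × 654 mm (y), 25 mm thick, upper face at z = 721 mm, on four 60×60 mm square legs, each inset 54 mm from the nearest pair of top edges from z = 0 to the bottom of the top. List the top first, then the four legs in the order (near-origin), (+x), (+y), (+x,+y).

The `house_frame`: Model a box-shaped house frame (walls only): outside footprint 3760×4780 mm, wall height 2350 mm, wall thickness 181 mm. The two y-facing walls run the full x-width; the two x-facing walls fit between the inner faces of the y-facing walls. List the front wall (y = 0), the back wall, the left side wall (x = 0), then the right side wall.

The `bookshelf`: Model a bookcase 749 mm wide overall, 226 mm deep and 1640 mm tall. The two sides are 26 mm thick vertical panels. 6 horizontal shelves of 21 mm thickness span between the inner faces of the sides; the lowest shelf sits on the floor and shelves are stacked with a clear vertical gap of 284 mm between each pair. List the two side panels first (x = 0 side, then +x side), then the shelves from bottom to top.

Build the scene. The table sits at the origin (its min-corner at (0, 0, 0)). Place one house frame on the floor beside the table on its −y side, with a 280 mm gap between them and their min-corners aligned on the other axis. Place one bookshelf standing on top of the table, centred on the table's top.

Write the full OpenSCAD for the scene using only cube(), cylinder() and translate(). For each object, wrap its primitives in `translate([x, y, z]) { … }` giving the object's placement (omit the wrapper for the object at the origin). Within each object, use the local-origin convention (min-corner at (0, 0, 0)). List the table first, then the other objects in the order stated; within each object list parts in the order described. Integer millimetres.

translate([0, 0, 696]) cube([759, 654, 25]);
translate([54, 54, 0]) cube([60, 60, 696]);
translate([645, 54, 0]) cube([60, 60, 696]);
translate([54, 540, 0]) cube([60, 60, 696]);
translate([645, 540, 0]) cube([60, 60, 696]);
translate([0, -5060, 0]) {
  cube([3760, 181, 2350]);
  translate([0, 4599, 0]) cube([3760, 181, 2350]);
  translate([0, 181, 0]) cube([181, 4418, 2350]);
  translate([3579, 181, 0]) cube([181, 4418, 2350]);
}
translate([5, 214, 721]) {
  cube([26, 226, 1640]);
  translate([723, 0, 0]) cube([26, 226, 1640]);
  translate([26, 0, 0]) cube([697, 226, 21]);
  translate([26, 0, 305]) cube([697, 226, 21]);
  translate([26, 0, 610]) cube([697, 226, 21]);
  translate([26, 0, 915]) cube([697, 226, 21]);
  translate([26, 0, 1220]) cube([697, 226, 21]);
  translate([26, 0, 1525]) cube([697, 226, 21]);
}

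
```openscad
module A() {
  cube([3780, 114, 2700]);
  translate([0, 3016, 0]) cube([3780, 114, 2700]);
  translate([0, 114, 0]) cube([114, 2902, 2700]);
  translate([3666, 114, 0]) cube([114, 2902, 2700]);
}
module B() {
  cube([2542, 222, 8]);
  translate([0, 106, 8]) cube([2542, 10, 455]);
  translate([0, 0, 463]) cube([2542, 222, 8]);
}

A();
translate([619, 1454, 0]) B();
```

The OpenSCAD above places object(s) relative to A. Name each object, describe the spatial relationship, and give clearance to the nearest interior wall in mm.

A is a house frame. B is an I-beam. The I-beam sits inside the house frame, centred. The clearance to the nearest interior wall is 505 mm.

Clearances: x = 505, y = 1340; minimum 505 mm.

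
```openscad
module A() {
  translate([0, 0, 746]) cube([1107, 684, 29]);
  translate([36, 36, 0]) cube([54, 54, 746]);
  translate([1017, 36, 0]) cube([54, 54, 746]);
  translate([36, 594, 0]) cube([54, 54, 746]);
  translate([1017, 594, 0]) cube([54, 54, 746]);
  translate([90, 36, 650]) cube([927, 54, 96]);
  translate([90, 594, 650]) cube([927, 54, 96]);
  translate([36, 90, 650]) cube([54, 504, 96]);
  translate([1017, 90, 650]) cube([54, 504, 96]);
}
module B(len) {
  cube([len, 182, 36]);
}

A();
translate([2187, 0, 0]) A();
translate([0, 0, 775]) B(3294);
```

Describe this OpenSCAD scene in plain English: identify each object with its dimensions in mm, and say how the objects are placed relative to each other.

A is a table with a 1107×684 mm rectangular top, 29 mm thick, top surface at z = 775 mm, supported by four 54×54 mm square legs, each inset 36 mm from the nearest pair of top edges, running from the floor. Four apron rails, 54 mm thick and 96 mm tall, run between adjacent legs with their top edges flush with the underside of the top and their outer faces flush with the legs' outer faces.

B is a rectangular beam 3294 mm long (x), 182 mm deep (y), 36 mm thick (z).

The beam spans the tops of two tables placed 1080 mm apart, resting at z = 775 mm.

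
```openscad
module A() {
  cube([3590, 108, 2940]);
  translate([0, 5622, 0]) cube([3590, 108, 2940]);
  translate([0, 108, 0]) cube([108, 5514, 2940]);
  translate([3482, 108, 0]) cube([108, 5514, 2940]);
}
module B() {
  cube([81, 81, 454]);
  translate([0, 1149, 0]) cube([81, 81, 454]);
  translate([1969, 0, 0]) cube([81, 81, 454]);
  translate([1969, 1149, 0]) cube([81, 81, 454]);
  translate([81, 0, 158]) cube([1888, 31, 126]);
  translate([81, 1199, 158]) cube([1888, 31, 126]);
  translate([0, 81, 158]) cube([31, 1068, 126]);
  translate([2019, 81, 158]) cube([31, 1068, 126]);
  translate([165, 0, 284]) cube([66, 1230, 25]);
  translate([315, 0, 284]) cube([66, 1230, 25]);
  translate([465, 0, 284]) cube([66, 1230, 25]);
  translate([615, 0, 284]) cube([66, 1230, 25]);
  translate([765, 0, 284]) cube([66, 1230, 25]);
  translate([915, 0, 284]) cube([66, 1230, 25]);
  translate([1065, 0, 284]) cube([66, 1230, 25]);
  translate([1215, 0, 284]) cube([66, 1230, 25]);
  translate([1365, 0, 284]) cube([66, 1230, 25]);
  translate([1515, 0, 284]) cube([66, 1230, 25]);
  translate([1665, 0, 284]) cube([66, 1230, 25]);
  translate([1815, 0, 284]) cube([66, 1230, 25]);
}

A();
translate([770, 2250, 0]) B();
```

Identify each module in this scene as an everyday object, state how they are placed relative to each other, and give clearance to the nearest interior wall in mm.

A is a house frame. B is a bed frame. The bed frame sits inside the house frame, centred. The clearance to the nearest interior wall is 662 mm.

Clearances: x = 662, y = 2142; minimum 662 mm.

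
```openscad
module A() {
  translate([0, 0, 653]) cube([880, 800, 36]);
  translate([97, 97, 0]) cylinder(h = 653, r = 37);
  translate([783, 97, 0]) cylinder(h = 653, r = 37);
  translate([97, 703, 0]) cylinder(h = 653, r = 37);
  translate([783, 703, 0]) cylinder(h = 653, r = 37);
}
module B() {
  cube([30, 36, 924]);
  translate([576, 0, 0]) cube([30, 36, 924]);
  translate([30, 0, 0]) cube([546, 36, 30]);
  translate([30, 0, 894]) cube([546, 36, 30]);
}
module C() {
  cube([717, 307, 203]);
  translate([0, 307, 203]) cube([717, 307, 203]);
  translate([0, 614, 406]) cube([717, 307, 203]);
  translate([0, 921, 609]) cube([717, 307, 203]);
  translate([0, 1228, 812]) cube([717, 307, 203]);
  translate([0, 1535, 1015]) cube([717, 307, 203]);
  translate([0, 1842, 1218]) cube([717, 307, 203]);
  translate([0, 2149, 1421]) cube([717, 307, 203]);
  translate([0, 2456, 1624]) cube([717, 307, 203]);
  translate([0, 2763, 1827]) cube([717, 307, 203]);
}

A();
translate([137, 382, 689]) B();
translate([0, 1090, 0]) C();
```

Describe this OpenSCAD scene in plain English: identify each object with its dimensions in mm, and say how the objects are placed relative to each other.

A is a rectangular dining table. The top is 880×800×36 mm with its upper surface at z = 689 mm. It stands on four round legs of 74 mm diameter, each leg's bounding box inset 60 mm from the nearest pair of top edges, running from the floor to the underside of the top.

B is a rectangular picture frame lying in the x–z plane (depth along y). The opening is 546 mm wide (x) by 864 mm tall (z), surrounded by a border 30 mm wide on all four sides. The frame is 36 mm deep and is made of two full-height vertical stiles with two horizontal rails fitted between them.

C is a straight staircase of 10 solid steps. Each step is 717 mm wide (x), 307 mm deep (y, the going) and 203 mm tall (the rise). The first step rests on the floor; each subsequent step sits one going further in +y and one rise higher in +z, directly behind and above the previous step with no overlap.

The picture frame is on top of the table, centred. The staircase is on the floor beside the table on its +y side.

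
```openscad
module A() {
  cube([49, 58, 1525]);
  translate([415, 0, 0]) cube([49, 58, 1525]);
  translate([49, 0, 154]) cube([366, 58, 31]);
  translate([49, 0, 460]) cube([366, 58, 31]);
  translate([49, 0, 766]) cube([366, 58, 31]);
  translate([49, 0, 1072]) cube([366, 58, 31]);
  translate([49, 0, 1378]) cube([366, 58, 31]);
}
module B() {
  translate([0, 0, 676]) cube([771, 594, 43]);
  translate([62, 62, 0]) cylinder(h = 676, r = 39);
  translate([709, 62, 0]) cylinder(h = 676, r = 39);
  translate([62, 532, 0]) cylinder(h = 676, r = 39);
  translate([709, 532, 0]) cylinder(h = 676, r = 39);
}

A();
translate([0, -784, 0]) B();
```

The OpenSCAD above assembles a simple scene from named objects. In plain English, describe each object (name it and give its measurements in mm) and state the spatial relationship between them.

A is a wooden ladder with two side rails of 49×58 mm section and 1525 mm height, set 464 mm apart overall. Between them run 5 rectangular rungs (58 mm deep, 31 mm thick), front faces flush with the rails' −y face. The bottom of the first rung is 154 mm above the floor and each subsequent rung is 306 mm higher than the one below.

B is a rectangular dining table. The top is 771×594×43 mm with its upper surface at z = 719 mm. It stands on four round legs of 78 mm diameter, each leg's bounding box inset 23 mm from the nearest pair of top edges, running from the floor to the underside of the top.

The table is on the floor beside the ladder on its −y side.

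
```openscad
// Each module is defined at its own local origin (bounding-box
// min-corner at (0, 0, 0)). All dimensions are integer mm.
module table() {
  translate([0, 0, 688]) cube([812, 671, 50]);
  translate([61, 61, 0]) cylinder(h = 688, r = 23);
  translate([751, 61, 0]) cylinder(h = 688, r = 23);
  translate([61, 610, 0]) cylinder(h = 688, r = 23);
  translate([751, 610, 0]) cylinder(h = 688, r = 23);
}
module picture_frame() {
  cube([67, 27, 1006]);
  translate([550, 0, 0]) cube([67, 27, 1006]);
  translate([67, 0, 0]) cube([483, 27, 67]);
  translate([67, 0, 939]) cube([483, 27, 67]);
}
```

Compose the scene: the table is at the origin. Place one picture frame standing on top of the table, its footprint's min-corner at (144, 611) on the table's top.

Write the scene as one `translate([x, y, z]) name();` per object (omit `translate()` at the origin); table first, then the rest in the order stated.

table();
translate([144, 611, 738]) picture_frame();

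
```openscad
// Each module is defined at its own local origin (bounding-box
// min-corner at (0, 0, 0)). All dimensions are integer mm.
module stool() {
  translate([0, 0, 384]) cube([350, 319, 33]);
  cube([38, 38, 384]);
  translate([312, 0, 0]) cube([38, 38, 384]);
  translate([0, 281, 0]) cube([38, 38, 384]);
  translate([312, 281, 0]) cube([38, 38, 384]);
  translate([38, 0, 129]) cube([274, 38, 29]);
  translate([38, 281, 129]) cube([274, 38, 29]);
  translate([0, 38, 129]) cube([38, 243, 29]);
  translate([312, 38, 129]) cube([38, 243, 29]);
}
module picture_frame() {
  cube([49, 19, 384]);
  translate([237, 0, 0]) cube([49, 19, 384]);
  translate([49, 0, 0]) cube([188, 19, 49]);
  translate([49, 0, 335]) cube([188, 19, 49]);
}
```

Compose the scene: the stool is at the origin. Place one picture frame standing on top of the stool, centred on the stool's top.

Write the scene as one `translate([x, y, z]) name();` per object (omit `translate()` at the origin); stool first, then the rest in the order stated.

stool();
translate([32, 150, 417]) picture_frame();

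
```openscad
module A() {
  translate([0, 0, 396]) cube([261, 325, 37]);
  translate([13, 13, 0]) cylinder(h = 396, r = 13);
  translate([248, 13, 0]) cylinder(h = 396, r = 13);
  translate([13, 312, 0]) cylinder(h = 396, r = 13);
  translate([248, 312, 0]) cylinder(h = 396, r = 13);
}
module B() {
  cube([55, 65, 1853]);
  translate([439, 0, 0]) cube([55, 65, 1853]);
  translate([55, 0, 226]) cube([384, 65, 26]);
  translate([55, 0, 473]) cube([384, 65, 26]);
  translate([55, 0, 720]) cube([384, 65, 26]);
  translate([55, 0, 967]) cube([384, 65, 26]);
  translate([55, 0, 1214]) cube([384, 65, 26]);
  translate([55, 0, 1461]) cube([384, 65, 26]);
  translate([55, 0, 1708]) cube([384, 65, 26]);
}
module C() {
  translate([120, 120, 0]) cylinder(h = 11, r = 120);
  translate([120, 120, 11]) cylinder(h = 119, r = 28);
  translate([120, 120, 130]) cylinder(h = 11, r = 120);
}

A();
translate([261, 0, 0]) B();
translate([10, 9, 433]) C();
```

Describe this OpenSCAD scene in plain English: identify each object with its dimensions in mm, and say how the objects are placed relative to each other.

A is a simple wooden stool: a rectangular seat 261 mm (x) by 325 mm (y), 37 mm thick, top face at z = 433 mm, on four round legs, each 26 mm in diameter. The legs rest on z = 0, each leg's axis is inset half a diameter from the nearest pair of seat edges (so the leg's bounding box is flush with the corner).

B is a straight ladder. Two 55×65 mm vertical rails, 1853 mm tall, stand 494 mm apart (outside-to-outside) with their front faces coplanar on the −y side. 7 rungs, each 65 mm deep and 26 mm tall, span between the inner faces of the rails, front faces flush with the rails. The lowest rung's underside is at z = 226 mm and rungs are spaced 247 mm apart (underside to underside).

C is a spool: two coaxial disc flanges of radius 120 mm and thickness 11 mm, joined by a core cylinder of radius 28 mm and height 119 mm. The lower flange rests on z = 0 and the three cylinders share a vertical axis.

The ladder is against the stool's +x side, with their −y faces flush. The spool is on top of the stool.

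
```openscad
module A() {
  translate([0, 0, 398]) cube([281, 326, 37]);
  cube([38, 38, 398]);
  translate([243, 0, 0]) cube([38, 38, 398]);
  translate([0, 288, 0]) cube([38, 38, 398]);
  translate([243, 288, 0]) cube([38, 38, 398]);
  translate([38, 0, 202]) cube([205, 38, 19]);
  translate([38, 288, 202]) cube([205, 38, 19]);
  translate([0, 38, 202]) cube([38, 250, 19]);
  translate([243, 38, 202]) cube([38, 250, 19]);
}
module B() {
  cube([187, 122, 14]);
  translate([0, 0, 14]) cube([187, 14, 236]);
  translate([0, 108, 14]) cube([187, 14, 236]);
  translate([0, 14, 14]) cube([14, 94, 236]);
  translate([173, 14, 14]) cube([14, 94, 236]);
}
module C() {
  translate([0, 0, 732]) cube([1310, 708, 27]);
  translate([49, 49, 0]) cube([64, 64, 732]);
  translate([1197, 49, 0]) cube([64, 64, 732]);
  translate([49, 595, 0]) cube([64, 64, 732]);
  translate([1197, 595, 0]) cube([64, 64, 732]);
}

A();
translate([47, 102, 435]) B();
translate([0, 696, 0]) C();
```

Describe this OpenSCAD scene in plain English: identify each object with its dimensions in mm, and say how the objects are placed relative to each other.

A is a four-legged stool. The seat is 281×326 mm, 37 mm thick, top at z = 435 mm. It stands on four square legs, each 38×38 mm in cross-section, from z = 0 to the seat underside, each flush with a corner of the seat. Four stretchers, 38 mm wide and 19 mm tall, connect adjacent legs with their undersides at z = 202 mm, each running between the inner faces of the legs it joins and aligned with the legs' outer faces on the other axis.

B is an open-topped rectangular box: outside dimensions 187×122×250 mm, with a uniform wall and base thickness of 14 mm. The base is a full 187×122 slab on the floor; four walls sit on top of the base. The front and back walls (the −y and +y sides) span the full width; the two side walls fit between them.

C is a table: top 1310 mm (x) × 708 mm (y), 27 mm thick, upper face at z = 759 mm, on four 64×64 mm square legs, each inset 49 mm from the nearest pair of top edges, running from z = 0 to the bottom of the top.

The open box is on top of the stool, centred. The table is on the floor beside the stool on its +y side.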